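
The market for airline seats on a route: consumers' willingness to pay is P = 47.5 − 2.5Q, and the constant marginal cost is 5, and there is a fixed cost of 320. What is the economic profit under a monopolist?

Profit = −139.375

The monopolist equates marginal revenue to marginal cost: 47.5 − 5Q = 5, so Q = 8.5. From demand, P = 26.25.
Profit = (26.25 − 5)·8.5 − 320 = −139.375.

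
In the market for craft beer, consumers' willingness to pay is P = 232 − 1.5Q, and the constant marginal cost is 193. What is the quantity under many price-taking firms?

Under competition P = MC = 193, so Q = (232 − 193)/1.5 = 26.

Q = 26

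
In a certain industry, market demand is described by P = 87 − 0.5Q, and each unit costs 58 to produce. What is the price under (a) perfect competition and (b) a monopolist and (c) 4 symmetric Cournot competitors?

Perfect competition: P = MC = 58, so 87 − 0.5Q = 58 and Q = 58.
A monopolist chooses Q where MR = MC. MR = 87 − Q; setting this equal to 58 gives Q = 29 and P = 72.5.
With 4 symmetric Cournot firms, each firm's FOC gives 87 − 2.5q = 58, so q = 11.6, Q = 4·11.6 = 46.4, and P = 63.8.

Competition: P = 58; Monopoly: P = 72.5; Cournot: P = 63.8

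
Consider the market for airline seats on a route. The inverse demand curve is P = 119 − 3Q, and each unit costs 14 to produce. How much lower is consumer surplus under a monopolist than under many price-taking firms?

Consumer surplus falls by 1378.125

Competitive firms price at marginal cost: P = 14, giving Q = 35.
CS = ½·(119 − 14)·35 = 1837.5.
A monopolist chooses Q where MR = MC. MR = 119 − 6Q; setting this equal to 14 gives Q = 17.5 and P = 66.5.
CS = ½·(119 − 66.5)·17.5 = 459.375.
Change in consumer surplus: 459.375 − 1837.5 = −1378.125.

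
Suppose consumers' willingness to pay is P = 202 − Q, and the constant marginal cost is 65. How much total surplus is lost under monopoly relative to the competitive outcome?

Under competition P = MC = 65, so Q = (202 − 65)/1 = 137.
Monopoly sets MR = MC: 202 − 2Q = 65 ⇒ Q = 68.5, P = 202 − 68.5 = 133.5.
DWL is the triangle between Q = 68.5 and Q = 137: ½·(137 − 68.5)·(133.5 − 65) = 2346.125.

DWL = 2346.125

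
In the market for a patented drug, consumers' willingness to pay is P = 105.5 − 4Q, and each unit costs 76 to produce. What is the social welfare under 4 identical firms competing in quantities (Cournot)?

Cournot with 4 identical firms: the symmetric best-response condition is 105.5 − 20q = 76. Each firm produces q = 1.475, total output Q = 5.9, price P = 81.9.
CS = ½·(105.5 − 81.9)·5.9 = 69.62; PS = (81.9 − 76)·5.9 = 34.81; TS = 104.43.

TS = 104.43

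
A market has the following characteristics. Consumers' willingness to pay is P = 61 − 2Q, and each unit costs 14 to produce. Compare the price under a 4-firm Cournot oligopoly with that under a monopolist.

Cournot: P = 23.4; Monopoly: P = 37.5

With 4 symmetric Cournot firms, each firm's FOC gives 61 − 10q = 14, so q = 4.7, Q = 4·4.7 = 18.8, and P = 23.4.
Monopoly sets MR = MC: 61 − 4Q = 14 ⇒ Q = 11.75, P = 61 − 2·11.75 = 37.5.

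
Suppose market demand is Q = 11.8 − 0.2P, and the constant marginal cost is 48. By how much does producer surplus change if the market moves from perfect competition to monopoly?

PS rises by 6.05

Inverting demand: P = 59 − 5Q.
Perfect competition: P = MC = 48, so 59 − 5Q = 48 and Q = 2.2.
PS = (48 − 48)·2.2 = 0.
A monopolist chooses Q where MR = MC. MR = 59 − 10Q; setting this equal to 48 gives Q = 1.1 and P = 53.5.
PS = (53.5 − 48)·1.1 = 6.05.
Change in producer surplus: 6.05 − 0 = 6.05.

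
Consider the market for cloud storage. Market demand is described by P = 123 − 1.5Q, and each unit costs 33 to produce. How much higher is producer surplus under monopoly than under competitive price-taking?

PS rises by 1350

Perfect competition: P = MC = 33, so 123 − 1.5Q = 33 and Q = 60.
PS = (33 − 33)·60 = 0.
The monopolist equates marginal revenue to marginal cost: 123 − 3Q = 33, so Q = 30. From demand, P = 78.
PS = (78 − 33)·30 = 1350.
Change in producer surplus: 1350 − 0 = 1350.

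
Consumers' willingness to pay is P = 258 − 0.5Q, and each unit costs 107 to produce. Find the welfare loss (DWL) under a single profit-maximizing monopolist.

Perfect competition: P = MC = 107, so 258 − 0.5Q = 107 and Q = 302.
The monopolist equates marginal revenue to marginal cost: 258 − Q = 107, so Q = 151. From demand, P = 182.5.
DWL is the triangle between Q = 151 and Q = 302: ½·(302 − 151)·(182.5 − 107) = 5700.25.

DWL = 5700.25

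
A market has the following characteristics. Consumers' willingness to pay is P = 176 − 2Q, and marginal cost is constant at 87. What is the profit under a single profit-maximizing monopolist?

Profit = 990.125

The monopolist equates marginal revenue to marginal cost: 176 − 4Q = 87, so Q = 22.25. From demand, P = 131.5.
Profit = (131.5 − 87)·22.25 = 990.125.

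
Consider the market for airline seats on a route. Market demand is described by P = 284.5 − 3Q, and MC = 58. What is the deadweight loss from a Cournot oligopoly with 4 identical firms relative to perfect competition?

DWL = 342.015

Perfect competition: P = MC = 58, so 284.5 − 3Q = 58 and Q = 75.5.
With 4 symmetric Cournot firms, each firm's FOC gives 284.5 − 15q = 58, so q = 15.1, Q = 4·15.1 = 60.4, and P = 103.3.
DWL is the triangle between Q = 60.4 and Q = 75.5: ½·(75.5 − 60.4)·(103.3 − 58) = 342.015.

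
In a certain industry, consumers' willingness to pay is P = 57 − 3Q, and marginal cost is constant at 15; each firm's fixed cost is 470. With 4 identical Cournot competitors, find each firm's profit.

With 4 symmetric Cournot firms, each firm's FOC gives 57 − 15q = 15, so q = 2.8, Q = 4·2.8 = 11.2, and P = 23.4.
Each firm's profit = (23.4 − 15)·2.8 − 470 = −446.48.

π_i = −446.48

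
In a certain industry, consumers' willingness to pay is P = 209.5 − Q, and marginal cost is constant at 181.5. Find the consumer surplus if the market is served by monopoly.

CS = 98

Monopoly sets MR = MC: 209.5 − 2Q = 181.5 ⇒ Q = 14, P = 209.5 − 14 = 195.5.
CS = ½·(209.5 − 195.5)·14 = 98.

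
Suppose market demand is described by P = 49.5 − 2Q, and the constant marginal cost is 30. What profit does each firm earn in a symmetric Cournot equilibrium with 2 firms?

With 2 symmetric Cournot firms, each firm's FOC gives 49.5 − 6q = 30, so q = 3.25, Q = 2·3.25 = 6.5, and P = 36.5.
Each firm's profit = (36.5 − 30)·3.25 = 21.125.

π_i = 21.125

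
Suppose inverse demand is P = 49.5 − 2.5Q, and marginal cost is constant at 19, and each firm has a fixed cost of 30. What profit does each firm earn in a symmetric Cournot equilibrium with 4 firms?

π_i = −15.116

In a 4-firm Cournot equilibrium, symmetry and the first-order condition give q = (49.5 − 19)/(12.5) = 2.44. So Q = 9.76 and P = 25.1.
Each firm's profit = (25.1 − 19)·2.44 − 30 = −15.116.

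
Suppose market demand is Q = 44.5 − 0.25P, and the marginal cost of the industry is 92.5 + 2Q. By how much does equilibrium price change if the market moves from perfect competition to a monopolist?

Equilibrium price rises by 22.8

Inverting demand: P = 178 − 4Q.
Competitive equilibrium sets price equal to marginal cost: 178 − 4Q = 92.5 + 2Q, so Q = 14.25 and P = 121.
Monopoly sets MR = MC: 178 − 8Q = 92.5 + 2Q ⇒ Q = 8.55, P = 178 − 4·8.55 = 143.8.
Change in equilibrium price: 143.8 − 121 = 22.8.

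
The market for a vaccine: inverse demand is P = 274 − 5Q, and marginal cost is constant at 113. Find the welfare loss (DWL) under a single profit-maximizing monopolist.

Perfect competition: P = MC = 113, so 274 − 5Q = 113 and Q = 32.2.
The monopolist equates marginal revenue to marginal cost: 274 − 10Q = 113, so Q = 16.1. From demand, P = 193.5.
DWL is the triangle between Q = 16.1 and Q = 32.2: ½·(32.2 − 16.1)·(193.5 − 113) = 648.025.

DWL = 648.025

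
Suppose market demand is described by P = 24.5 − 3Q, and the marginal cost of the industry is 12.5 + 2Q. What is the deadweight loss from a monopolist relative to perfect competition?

Under competition P = MC: 24.5 − 3Q = 12.5 + 2Q ⇒ Q = 2.4, P = 17.3.
The monopolist equates marginal revenue to marginal cost: 24.5 − 6Q = 12.5 + 2Q, so Q = 1.5. From demand, P = 20.
CS = ½·(24.5 − 17.3)·2.4 = 8.64; PS = (17.3·2.4 − 12.5·2.4 − ½·2·2.4²) = 5.76; TS = 14.4.
CS = ½·(24.5 − 20)·1.5 = 3.375; PS = (20·1.5 − 12.5·1.5 − ½·2·1.5²) = 9; TS = 12.375.
DWL = 14.4 − 12.375 = 2.025.

DWL = 2.025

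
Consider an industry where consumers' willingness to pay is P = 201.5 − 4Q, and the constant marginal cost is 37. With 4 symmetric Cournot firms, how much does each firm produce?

Cournot with 4 identical firms: the symmetric best-response condition is 201.5 − 20q = 37. Each firm produces q = 8.225, total output Q = 32.9, price P = 69.9.

q_i = 8.225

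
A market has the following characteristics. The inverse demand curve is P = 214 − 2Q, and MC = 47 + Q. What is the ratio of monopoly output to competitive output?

Q_m/Q_c = 0.6

A monopolist chooses Q where MR = MC. MR = 214 − 4Q; setting this equal to 47 + Q gives Q = 33.4 and P = 147.2.
Under competition P = MC: 214 − 2Q = 47 + Q ⇒ Q = 167/3, P = 308/3.
Ratio Q_m/Q_c = 33.4/(167/3) = 0.6.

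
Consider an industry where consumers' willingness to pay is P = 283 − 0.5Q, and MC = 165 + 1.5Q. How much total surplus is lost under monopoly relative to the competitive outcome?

DWL = 139.24

Competitive equilibrium sets price equal to marginal cost: 283 − 0.5Q = 165 + 1.5Q, so Q = 59 and P = 253.5.
The monopolist equates marginal revenue to marginal cost: 283 − Q = 165 + 1.5Q, so Q = 47.2. From demand, P = 259.4.
CS = ½·(283 − 253.5)·59 = 870.25; PS = (253.5·59 − 165·59 − ½·1.5·59²) = 2610.75; TS = 3481.
CS = ½·(283 − 259.4)·47.2 = 556.96; PS = (259.4·47.2 − 165·47.2 − ½·1.5·47.2²) = 2784.8; TS = 3341.76.
DWL = 3481 − 3341.76 = 139.24.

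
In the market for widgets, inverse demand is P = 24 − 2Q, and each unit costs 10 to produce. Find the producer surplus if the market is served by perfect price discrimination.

With perfect price discrimination, output is the efficient level Q = 7 (where demand meets MC), but every buyer pays their willingness to pay: CS = 0 and PS = total surplus.
PS = ½·(24 − 10)·7 = 49.

PS = 49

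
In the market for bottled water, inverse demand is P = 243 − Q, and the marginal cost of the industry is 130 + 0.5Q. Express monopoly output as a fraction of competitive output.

Q_m/Q_c = 0.6

The monopolist equates marginal revenue to marginal cost: 243 − 2Q = 130 + 0.5Q, so Q = 45.2. From demand, P = 197.8.
Under competition P = MC: 243 − Q = 130 + 0.5Q ⇒ Q = 226/3, P = 503/3.
Ratio Q_m/Q_c = 45.2/(226/3) = 0.6.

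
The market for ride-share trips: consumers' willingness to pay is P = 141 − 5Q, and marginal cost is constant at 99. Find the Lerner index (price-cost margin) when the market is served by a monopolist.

Monopoly sets MR = MC: 141 − 10Q = 99 ⇒ Q = 4.2, P = 141 − 5·4.2 = 120.
Lerner index = (P − MC)/P = (120 − 99)/120 = 0.175.

Lerner index = 0.175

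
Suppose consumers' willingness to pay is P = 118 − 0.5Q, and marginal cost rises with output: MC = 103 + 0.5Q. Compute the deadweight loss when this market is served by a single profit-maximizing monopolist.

Competitive equilibrium sets price equal to marginal cost: 118 − 0.5Q = 103 + 0.5Q, so Q = 15 and P = 110.5.
A monopolist chooses Q where MR = MC. MR = 118 − Q; setting this equal to 103 + 0.5Q gives Q = 10 and P = 113.
CS = ½·(118 − 110.5)·15 = 56.25; PS = (110.5·15 − 103·15 − ½·0.5·15²) = 56.25; TS = 112.5.
CS = ½·(118 − 113)·10 = 25; PS = (113·10 − 103·10 − ½·0.5·10²) = 75; TS = 100.
DWL = 112.5 − 100 = 12.5.

DWL = 12.5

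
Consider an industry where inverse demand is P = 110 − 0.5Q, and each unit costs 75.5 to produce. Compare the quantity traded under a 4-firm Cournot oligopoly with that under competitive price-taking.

Cournot: Q = 55.2; Competition: Q = 69

With 4 symmetric Cournot firms, each firm's FOC gives 110 − 2.5q = 75.5, so q = 13.8, Q = 4·13.8 = 55.2, and P = 82.4.
Under competition P = MC = 75.5, so Q = (110 − 75.5)/0.5 = 69.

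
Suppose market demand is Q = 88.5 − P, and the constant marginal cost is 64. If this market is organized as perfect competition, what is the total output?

Q = 24.5

Inverting demand: P = 88.5 − Q.
Under competition P = MC = 64, so Q = (88.5 − 64)/1 = 24.5.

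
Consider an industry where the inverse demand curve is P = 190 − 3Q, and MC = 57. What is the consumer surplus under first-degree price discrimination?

CS = 0

A perfectly discriminating monopolist sells every unit with P(Q) ≥ MC(Q), so output equals the competitive quantity Q = 133/3. Each buyer pays their reservation price, so CS = 0 and the firm captures all surplus.
CS = 0.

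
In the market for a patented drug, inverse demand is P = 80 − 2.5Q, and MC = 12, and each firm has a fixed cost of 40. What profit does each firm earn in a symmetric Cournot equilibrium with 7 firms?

Cournot with 7 identical firms: the symmetric best-response condition is 80 − 20q = 12. Each firm produces q = 3.4, total output Q = 23.8, price P = 20.5.
Each firm's profit = (20.5 − 12)·3.4 − 40 = −11.1.

π_i = −11.1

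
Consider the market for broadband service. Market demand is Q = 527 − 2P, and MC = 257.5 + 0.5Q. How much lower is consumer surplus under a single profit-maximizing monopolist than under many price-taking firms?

Inverting demand: P = 263.5 − 0.5Q.
Competitive equilibrium sets price equal to marginal cost: 263.5 − 0.5Q = 257.5 + 0.5Q, so Q = 6 and P = 260.5.
CS = ½·(263.5 − 260.5)·6 = 9.
The monopolist equates marginal revenue to marginal cost: 263.5 − Q = 257.5 + 0.5Q, so Q = 4. From demand, P = 261.5.
CS = ½·(263.5 − 261.5)·4 = 4.
Change in consumer surplus: 4 − 9 = −5.

Consumer surplus falls by 5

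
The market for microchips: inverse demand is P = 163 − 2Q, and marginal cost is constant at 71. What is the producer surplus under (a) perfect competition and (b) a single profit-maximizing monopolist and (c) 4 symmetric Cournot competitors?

Under competition P = MC = 71, so Q = (163 − 71)/2 = 46.
PS = (71 − 71)·46 = 0.
Monopoly sets MR = MC: 163 − 4Q = 71 ⇒ Q = 23, P = 163 − 2·23 = 117.
PS = (117 − 71)·23 = 1058.
Cournot with 4 identical firms: the symmetric best-response condition is 163 − 10q = 71. Each firm produces q = 9.2, total output Q = 36.8, price P = 89.4.
PS = (89.4 − 71)·36.8 = 677.12.

Competition: PS = 0; Monopoly: PS = 1058; Cournot: PS = 677.12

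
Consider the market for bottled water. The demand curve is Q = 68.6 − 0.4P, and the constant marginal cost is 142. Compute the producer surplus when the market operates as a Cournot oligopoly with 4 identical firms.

PS = 55.696

Inverting demand: P = 171.5 − 2.5Q.
With 4 symmetric Cournot firms, each firm's FOC gives 171.5 − 12.5q = 142, so q = 2.36, Q = 4·2.36 = 9.44, and P = 147.9.
PS = (147.9 − 142)·9.44 = 55.696.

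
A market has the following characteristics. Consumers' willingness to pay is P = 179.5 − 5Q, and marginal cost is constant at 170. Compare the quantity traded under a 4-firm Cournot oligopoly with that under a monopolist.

Cournot: Q = 1.52; Monopoly: Q = 0.95

With 4 symmetric Cournot firms, each firm's FOC gives 179.5 − 25q = 170, so q = 0.38, Q = 4·0.38 = 1.52, and P = 171.9.
A monopolist chooses Q where MR = MC. MR = 179.5 − 10Q; setting this equal to 170 gives Q = 0.95 and P = 174.75.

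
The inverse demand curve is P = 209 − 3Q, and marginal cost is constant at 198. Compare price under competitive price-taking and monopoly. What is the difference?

P rises by 5.5

Perfect competition: P = MC = 198, so 209 − 3Q = 198 and Q = 11/3.
Monopoly sets MR = MC: 209 − 6Q = 198 ⇒ Q = 11/6, P = 209 − 3·11/6 = 203.5.
Change in price: 203.5 − 198 = 5.5.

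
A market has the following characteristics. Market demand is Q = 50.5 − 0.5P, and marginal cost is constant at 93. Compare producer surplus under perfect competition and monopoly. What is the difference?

Inverting demand: P = 101 − 2Q.
Perfect competition: P = MC = 93, so 101 − 2Q = 93 and Q = 4.
PS = (93 − 93)·4 = 0.
Monopoly sets MR = MC: 101 − 4Q = 93 ⇒ Q = 2, P = 101 − 2·2 = 97.
PS = (97 − 93)·2 = 8.
Change in producer surplus: 8 − 0 = 8.

PS rises by 8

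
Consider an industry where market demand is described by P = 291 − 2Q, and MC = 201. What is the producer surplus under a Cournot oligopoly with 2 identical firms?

In a 2-firm Cournot equilibrium, symmetry and the first-order condition give q = (291 − 201)/(6) = 15. So Q = 30 and P = 231.
PS = (231 − 201)·30 = 900.

PS = 900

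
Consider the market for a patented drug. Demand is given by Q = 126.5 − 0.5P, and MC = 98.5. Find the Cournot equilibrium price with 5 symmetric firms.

P = 124.25

Inverting demand: P = 253 − 2Q.
In a 5-firm Cournot equilibrium, symmetry and the first-order condition give q = (253 − 98.5)/(12) = 12.875. So Q = 64.375 and P = 124.25.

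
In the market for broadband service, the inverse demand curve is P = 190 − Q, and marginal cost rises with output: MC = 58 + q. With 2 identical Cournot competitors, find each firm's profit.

π_i = 1633.5

With 2 symmetric Cournot firms, each firm's FOC gives 190 − 3q = 58 + q, so q = 33, Q = 2·33 = 66, and P = 124.
Each firm's profit = 124·33 − (58·33 + ½·1·33²) = 1633.5.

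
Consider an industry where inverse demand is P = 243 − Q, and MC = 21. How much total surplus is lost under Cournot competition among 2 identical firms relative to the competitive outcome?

Competitive firms price at marginal cost: P = 21, giving Q = 222.
Cournot with 2 identical firms: the symmetric best-response condition is 243 − 3q = 21. Each firm produces q = 74, total output Q = 148, price P = 95.
DWL is the triangle between Q = 148 and Q = 222: ½·(222 − 148)·(95 − 21) = 2738.

DWL = 2738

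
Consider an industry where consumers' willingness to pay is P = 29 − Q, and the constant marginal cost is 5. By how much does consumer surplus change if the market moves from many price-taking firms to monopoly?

Consumer surplus falls by 216

Competitive firms price at marginal cost: P = 5, giving Q = 24.
CS = ½·(29 − 5)·24 = 288.
A monopolist chooses Q where MR = MC. MR = 29 − 2Q; setting this equal to 5 gives Q = 12 and P = 17.
CS = ½·(29 − 17)·12 = 72.
Change in consumer surplus: 72 − 288 = −216.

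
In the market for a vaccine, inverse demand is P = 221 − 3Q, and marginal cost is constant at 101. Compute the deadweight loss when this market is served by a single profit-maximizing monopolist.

Competitive firms price at marginal cost: P = 101, giving Q = 40.
A monopolist chooses Q where MR = MC. MR = 221 − 6Q; setting this equal to 101 gives Q = 20 and P = 161.
DWL is the triangle between Q = 20 and Q = 40: ½·(40 − 20)·(161 − 101) = 600.

DWL = 600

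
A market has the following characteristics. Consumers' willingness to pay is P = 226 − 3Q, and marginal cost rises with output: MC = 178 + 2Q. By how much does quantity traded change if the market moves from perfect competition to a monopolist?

Under competition P = MC: 226 − 3Q = 178 + 2Q ⇒ Q = 9.6, P = 197.2.
A monopolist chooses Q where MR = MC. MR = 226 − 6Q; setting this equal to 178 + 2Q gives Q = 6 and P = 208.
Change in quantity traded: 6 − 9.6 = −3.6.

Quantity traded falls by 3.6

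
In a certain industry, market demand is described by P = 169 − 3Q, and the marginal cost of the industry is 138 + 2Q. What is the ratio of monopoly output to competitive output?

The monopolist equates marginal revenue to marginal cost: 169 − 6Q = 138 + 2Q, so Q = 3.875. From demand, P = 157.375.
Under competition P = MC: 169 − 3Q = 138 + 2Q ⇒ Q = 6.2, P = 150.4.
Ratio Q_m/Q_c = 3.875/6.2 = 0.625.

Q_m/Q_c = 0.625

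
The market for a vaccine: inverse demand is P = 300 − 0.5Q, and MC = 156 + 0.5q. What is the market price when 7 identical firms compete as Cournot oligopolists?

P = 188

With 7 symmetric Cournot firms, each firm's FOC gives 300 − 4q = 156 + 0.5q, so q = 32, Q = 7·32 = 224, and P = 188.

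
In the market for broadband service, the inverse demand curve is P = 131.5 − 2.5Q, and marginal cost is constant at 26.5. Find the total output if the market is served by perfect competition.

Competitive firms price at marginal cost: P = 26.5, giving Q = 42.

Q = 42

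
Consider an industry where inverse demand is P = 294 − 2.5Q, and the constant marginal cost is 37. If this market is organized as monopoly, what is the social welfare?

TS = 9907.35

Monopoly sets MR = MC: 294 − 5Q = 37 ⇒ Q = 51.4, P = 294 − 2.5·51.4 = 165.5.
CS = ½·(294 − 165.5)·51.4 = 3302.45; PS = (165.5 − 37)·51.4 = 6604.9; TS = 9907.35.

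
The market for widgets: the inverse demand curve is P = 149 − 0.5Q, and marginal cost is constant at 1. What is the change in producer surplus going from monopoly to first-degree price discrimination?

The monopolist equates marginal revenue to marginal cost: 149 − Q = 1, so Q = 148. From demand, P = 75.
PS = (75 − 1)·148 = 10952.
Under first-degree price discrimination the firm charges each unit its demand price and produces up to where P = MC, i.e. Q = 296. Consumer surplus is zero; producer surplus equals total surplus.
PS = ½·(149 − 1)·296 = 21904.
Change in producer surplus: 21904 − 10952 = 10952.

PS rises by 10952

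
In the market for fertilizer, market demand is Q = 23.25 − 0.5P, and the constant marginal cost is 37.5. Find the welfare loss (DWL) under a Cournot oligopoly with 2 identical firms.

DWL = 2.25

Inverting demand: P = 46.5 − 2Q.
Perfect competition: P = MC = 37.5, so 46.5 − 2Q = 37.5 and Q = 4.5.
With 2 symmetric Cournot firms, each firm's FOC gives 46.5 − 6q = 37.5, so q = 1.5, Q = 2·1.5 = 3, and P = 40.5.
DWL is the triangle between Q = 3 and Q = 4.5: ½·(4.5 − 3)·(40.5 − 37.5) = 2.25.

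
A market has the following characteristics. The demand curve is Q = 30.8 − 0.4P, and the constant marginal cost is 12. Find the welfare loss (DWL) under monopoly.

Inverting demand: P = 77 − 2.5Q.
Competitive firms price at marginal cost: P = 12, giving Q = 26.
The monopolist equates marginal revenue to marginal cost: 77 − 5Q = 12, so Q = 13. From demand, P = 44.5.
DWL is the triangle between Q = 13 and Q = 26: ½·(26 − 13)·(44.5 − 12) = 211.25.

DWL = 211.25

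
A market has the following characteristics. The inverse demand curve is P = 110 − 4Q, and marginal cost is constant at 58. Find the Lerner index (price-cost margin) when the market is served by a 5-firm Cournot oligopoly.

Lerner index = 0.13

In a 5-firm Cournot equilibrium, symmetry and the first-order condition give q = (110 − 58)/(24) = 13/6. So Q = 65/6 and P = 200/3.
Lerner index = (P − MC)/P = (200/3 − 58)/(200/3) = 0.13.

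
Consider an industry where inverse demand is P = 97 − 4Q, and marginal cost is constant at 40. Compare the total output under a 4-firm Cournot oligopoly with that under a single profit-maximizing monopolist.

With 4 symmetric Cournot firms, each firm's FOC gives 97 − 20q = 40, so q = 2.85, Q = 4·2.85 = 11.4, and P = 51.4.
The monopolist equates marginal revenue to marginal cost: 97 − 8Q = 40, so Q = 7.125. From demand, P = 68.5.

Cournot: Q = 11.4; Monopoly: Q = 7.125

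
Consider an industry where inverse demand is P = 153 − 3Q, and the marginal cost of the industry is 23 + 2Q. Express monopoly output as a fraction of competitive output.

Q_m/Q_c = 0.625

The monopolist equates marginal revenue to marginal cost: 153 − 6Q = 23 + 2Q, so Q = 16.25. From demand, P = 104.25.
Under competition P = MC: 153 − 3Q = 23 + 2Q ⇒ Q = 26, P = 75.
Ratio Q_m/Q_c = 16.25/26 = 0.625.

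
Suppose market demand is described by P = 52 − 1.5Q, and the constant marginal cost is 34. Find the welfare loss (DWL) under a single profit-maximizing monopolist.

DWL = 27

Under competition P = MC = 34, so Q = (52 − 34)/1.5 = 12.
The monopolist equates marginal revenue to marginal cost: 52 − 3Q = 34, so Q = 6. From demand, P = 43.
DWL is the triangle between Q = 6 and Q = 12: ½·(12 − 6)·(43 − 34) = 27.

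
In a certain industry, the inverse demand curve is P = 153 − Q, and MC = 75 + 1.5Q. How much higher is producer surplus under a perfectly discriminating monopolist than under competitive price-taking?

PS rises by 486.72

Under competition P = MC: 153 − Q = 75 + 1.5Q ⇒ Q = 31.2, P = 121.8.
PS = P·Q − VC(Q) = 121.8·31.2 − (75·31.2 + ½·1.5·31.2²) = 730.08.
A perfectly discriminating monopolist sells every unit with P(Q) ≥ MC(Q), so output equals the competitive quantity Q = 31.2. Each buyer pays their reservation price, so CS = 0 and the firm captures all surplus.
PS = ½·(153 − 75)·31.2 = 1216.8.
Change in producer surplus: 1216.8 − 730.08 = 486.72.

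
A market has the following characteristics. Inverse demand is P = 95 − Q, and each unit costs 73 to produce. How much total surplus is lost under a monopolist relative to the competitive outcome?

Perfect competition: P = MC = 73, so 95 − Q = 73 and Q = 22.
Monopoly sets MR = MC: 95 − 2Q = 73 ⇒ Q = 11, P = 95 − 11 = 84.
DWL is the triangle between Q = 11 and Q = 22: ½·(22 − 11)·(84 − 73) = 60.5.

DWL = 60.5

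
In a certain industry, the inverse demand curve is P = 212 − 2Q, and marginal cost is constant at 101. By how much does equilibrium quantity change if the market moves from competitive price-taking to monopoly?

Equilibrium quantity falls by 27.75

Perfect competition: P = MC = 101, so 212 − 2Q = 101 and Q = 55.5.
The monopolist equates marginal revenue to marginal cost: 212 − 4Q = 101, so Q = 27.75. From demand, P = 156.5.
Change in equilibrium quantity: 27.75 − 55.5 = −27.75.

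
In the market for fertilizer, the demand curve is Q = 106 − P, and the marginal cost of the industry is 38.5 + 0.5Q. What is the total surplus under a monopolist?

TS = 1275.75

Inverting demand: P = 106 − Q.
The monopolist equates marginal revenue to marginal cost: 106 − 2Q = 38.5 + 0.5Q, so Q = 27. From demand, P = 79.
CS = ½·(106 − 79)·27 = 364.5; PS = (79·27 − 38.5·27 − ½·0.5·27²) = 911.25; TS = 1275.75.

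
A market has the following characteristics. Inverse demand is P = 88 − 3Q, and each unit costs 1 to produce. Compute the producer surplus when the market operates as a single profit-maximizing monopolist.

PS = 630.75

The monopolist equates marginal revenue to marginal cost: 88 − 6Q = 1, so Q = 14.5. From demand, P = 44.5.
PS = (44.5 − 1)·14.5 = 630.75.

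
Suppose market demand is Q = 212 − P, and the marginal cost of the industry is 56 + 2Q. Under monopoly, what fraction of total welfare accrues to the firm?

PS/TS = 0.8

Inverting demand: P = 212 − Q.
A monopolist chooses Q where MR = MC. MR = 212 − 2Q; setting this equal to 56 + 2Q gives Q = 39 and P = 173.
CS = ½·(212 − 173)·39 = 760.5.
PS = P·Q − VC(Q) = 173·39 − (56·39 + ½·2·39²) = 3042.
Share captured = PS/TS = 3042/3802.5 = 0.8.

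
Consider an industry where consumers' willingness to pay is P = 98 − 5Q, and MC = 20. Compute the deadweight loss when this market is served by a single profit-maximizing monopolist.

DWL = 152.1

Under competition P = MC = 20, so Q = (98 − 20)/5 = 15.6.
Monopoly sets MR = MC: 98 − 10Q = 20 ⇒ Q = 7.8, P = 98 − 5·7.8 = 59.
DWL is the triangle between Q = 7.8 and Q = 15.6: ½·(15.6 − 7.8)·(59 − 20) = 152.1.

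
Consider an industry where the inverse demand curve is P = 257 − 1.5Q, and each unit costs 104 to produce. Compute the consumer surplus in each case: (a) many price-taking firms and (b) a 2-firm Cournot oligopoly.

Under competition P = MC = 104, so Q = (257 − 104)/1.5 = 102.
CS = ½·(257 − 104)·102 = 7803.
In a 2-firm Cournot equilibrium, symmetry and the first-order condition give q = (257 − 104)/(4.5) = 34. So Q = 68 and P = 155.
CS = ½·(257 − 155)·68 = 3468.

Competition: CS = 7803; Cournot: CS = 3468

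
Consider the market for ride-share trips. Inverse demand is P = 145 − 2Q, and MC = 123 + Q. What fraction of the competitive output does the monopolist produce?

The monopolist equates marginal revenue to marginal cost: 145 − 4Q = 123 + Q, so Q = 4.4. From demand, P = 136.2.
Competitive equilibrium sets price equal to marginal cost: 145 − 2Q = 123 + Q, so Q = 22/3 and P = 391/3.
Ratio Q_m/Q_c = 4.4/(22/3) = 0.6.

Q_m/Q_c = 0.6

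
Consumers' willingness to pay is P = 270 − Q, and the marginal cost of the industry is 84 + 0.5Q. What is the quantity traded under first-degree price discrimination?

Under first-degree price discrimination the firm charges each unit its demand price and produces up to where P = MC, i.e. Q = 124. Consumer surplus is zero; producer surplus equals total surplus.

Q = 124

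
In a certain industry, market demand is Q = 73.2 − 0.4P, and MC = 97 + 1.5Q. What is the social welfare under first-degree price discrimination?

TS = 924.5

Inverting demand: P = 183 − 2.5Q.
With perfect price discrimination, output is the efficient level Q = 21.5 (where demand meets MC), but every buyer pays their willingness to pay: CS = 0 and PS = total surplus.
TS = 924.5 (equal to competitive TS).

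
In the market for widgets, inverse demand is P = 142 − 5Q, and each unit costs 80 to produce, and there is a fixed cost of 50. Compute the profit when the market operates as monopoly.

Profit = 142.2

The monopolist equates marginal revenue to marginal cost: 142 − 10Q = 80, so Q = 6.2. From demand, P = 111.
Profit = (111 − 80)·6.2 − 50 = 142.2.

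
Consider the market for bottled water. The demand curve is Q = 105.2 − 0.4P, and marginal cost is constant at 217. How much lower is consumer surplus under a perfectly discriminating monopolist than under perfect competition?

Inverting demand: P = 263 − 2.5Q.
Under competition P = MC = 217, so Q = (263 − 217)/2.5 = 18.4.
CS = ½·(263 − 217)·18.4 = 423.2.
Under first-degree price discrimination the firm charges each unit its demand price and produces up to where P = MC, i.e. Q = 18.4. Consumer surplus is zero; producer surplus equals total surplus.
CS = 0.
Change in consumer surplus: 0 − 423.2 = −423.2.

Consumer surplus falls by 423.2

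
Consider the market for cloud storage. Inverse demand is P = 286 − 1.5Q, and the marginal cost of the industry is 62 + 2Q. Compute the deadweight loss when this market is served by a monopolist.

Under competition P = MC: 286 − 1.5Q = 62 + 2Q ⇒ Q = 64, P = 190.
Monopoly sets MR = MC: 286 − 3Q = 62 + 2Q ⇒ Q = 44.8, P = 286 − 1.5·44.8 = 218.8.
CS = ½·(286 − 190)·64 = 3072; PS = (190·64 − 62·64 − ½·2·64²) = 4096; TS = 7168.
CS = ½·(286 − 218.8)·44.8 = 1505.28; PS = (218.8·44.8 − 62·44.8 − ½·2·44.8²) = 5017.6; TS = 6522.88.
DWL = 7168 − 6522.88 = 645.12.

DWL = 645.12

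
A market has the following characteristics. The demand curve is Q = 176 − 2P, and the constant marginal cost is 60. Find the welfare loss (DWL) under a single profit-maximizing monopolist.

DWL = 196

Inverting demand: P = 88 − 0.5Q.
Under competition P = MC = 60, so Q = (88 − 60)/0.5 = 56.
Monopoly sets MR = MC: 88 − Q = 60 ⇒ Q = 28, P = 88 − 0.5·28 = 74.
DWL is the triangle between Q = 28 and Q = 56: ½·(56 − 28)·(74 − 60) = 196.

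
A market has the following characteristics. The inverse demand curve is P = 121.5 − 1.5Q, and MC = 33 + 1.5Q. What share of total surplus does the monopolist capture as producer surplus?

Monopoly sets MR = MC: 121.5 − 3Q = 33 + 1.5Q ⇒ Q = 59/3, P = 121.5 − 1.5·59/3 = 92.
CS = ½·(121.5 − 92)·59/3 = 3481/12.
PS = P·Q − VC(Q) = 92·59/3 − (33·59/3 + ½·1.5·(59/3)²) = 870.25.
Share captured = PS/TS = 870.25/(3481/3) = 0.75.

PS/TS = 0.75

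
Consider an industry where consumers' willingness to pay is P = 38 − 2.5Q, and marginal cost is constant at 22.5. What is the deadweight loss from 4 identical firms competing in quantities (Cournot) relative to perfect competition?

Perfect competition: P = MC = 22.5, so 38 − 2.5Q = 22.5 and Q = 6.2.
Cournot with 4 identical firms: the symmetric best-response condition is 38 − 12.5q = 22.5. Each firm produces q = 1.24, total output Q = 4.96, price P = 25.6.
DWL is the triangle between Q = 4.96 and Q = 6.2: ½·(6.2 − 4.96)·(25.6 − 22.5) = 1.922.

DWL = 1.922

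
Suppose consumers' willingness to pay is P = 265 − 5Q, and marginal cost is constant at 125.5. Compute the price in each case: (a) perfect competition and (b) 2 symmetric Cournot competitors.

Under competition P = MC = 125.5, so Q = (265 − 125.5)/5 = 27.9.
In a 2-firm Cournot equilibrium, symmetry and the first-order condition give q = (265 − 125.5)/(15) = 9.3. So Q = 18.6 and P = 172.

Competition: P = 125.5; Cournot: P = 172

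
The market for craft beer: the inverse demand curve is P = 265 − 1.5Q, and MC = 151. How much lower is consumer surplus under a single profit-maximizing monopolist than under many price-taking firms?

Under competition P = MC = 151, so Q = (265 − 151)/1.5 = 76.
CS = ½·(265 − 151)·76 = 4332.
A monopolist chooses Q where MR = MC. MR = 265 − 3Q; setting this equal to 151 gives Q = 38 and P = 208.
CS = ½·(265 − 208)·38 = 1083.
Change in consumer surplus: 1083 − 4332 = −3249.

Consumer surplus falls by 3249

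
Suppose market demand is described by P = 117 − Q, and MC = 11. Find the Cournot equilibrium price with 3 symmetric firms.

P = 37.5

Cournot with 3 identical firms: the symmetric best-response condition is 117 − 4q = 11. Each firm produces q = 26.5, total output Q = 79.5, price P = 37.5.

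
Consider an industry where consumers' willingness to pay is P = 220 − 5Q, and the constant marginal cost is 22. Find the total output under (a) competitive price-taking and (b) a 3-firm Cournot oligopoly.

Under competition P = MC = 22, so Q = (220 − 22)/5 = 39.6.
With 3 symmetric Cournot firms, each firm's FOC gives 220 − 20q = 22, so q = 9.9, Q = 3·9.9 = 29.7, and P = 71.5.

Competition: Q = 39.6; Cournot: Q = 29.7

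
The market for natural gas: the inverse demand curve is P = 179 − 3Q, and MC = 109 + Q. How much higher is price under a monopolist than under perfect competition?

Competitive equilibrium sets price equal to marginal cost: 179 − 3Q = 109 + Q, so Q = 17.5 and P = 126.5.
The monopolist equates marginal revenue to marginal cost: 179 − 6Q = 109 + Q, so Q = 10. From demand, P = 149.
Change in price: 149 − 126.5 = 22.5.

Price rises by 22.5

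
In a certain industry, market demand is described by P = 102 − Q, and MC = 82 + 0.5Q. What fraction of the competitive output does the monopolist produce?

Monopoly sets MR = MC: 102 − 2Q = 82 + 0.5Q ⇒ Q = 8, P = 102 − 8 = 94.
Competitive equilibrium sets price equal to marginal cost: 102 − Q = 82 + 0.5Q, so Q = 40/3 and P = 266/3.
Ratio Q_m/Q_c = 8/(40/3) = 0.6.

Q_m/Q_c = 0.6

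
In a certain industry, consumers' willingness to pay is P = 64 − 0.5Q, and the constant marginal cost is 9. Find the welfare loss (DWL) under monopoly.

Competitive firms price at marginal cost: P = 9, giving Q = 110.
A monopolist chooses Q where MR = MC. MR = 64 − Q; setting this equal to 9 gives Q = 55 and P = 36.5.
DWL is the triangle between Q = 55 and Q = 110: ½·(110 − 55)·(36.5 − 9) = 756.25.

DWL = 756.25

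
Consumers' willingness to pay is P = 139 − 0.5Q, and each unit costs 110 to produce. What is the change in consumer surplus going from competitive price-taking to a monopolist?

CS falls by 630.75

Perfect competition: P = MC = 110, so 139 − 0.5Q = 110 and Q = 58.
CS = ½·(139 − 110)·58 = 841.
Monopoly sets MR = MC: 139 − Q = 110 ⇒ Q = 29, P = 139 − 0.5·29 = 124.5.
CS = ½·(139 − 124.5)·29 = 210.25.
Change in consumer surplus: 210.25 − 841 = −630.75.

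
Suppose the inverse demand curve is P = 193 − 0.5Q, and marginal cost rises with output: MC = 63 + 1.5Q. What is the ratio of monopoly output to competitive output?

Monopoly sets MR = MC: 193 − Q = 63 + 1.5Q ⇒ Q = 52, P = 193 − 0.5·52 = 167.
Competitive equilibrium sets price equal to marginal cost: 193 − 0.5Q = 63 + 1.5Q, so Q = 65 and P = 160.5.
Ratio Q_m/Q_c = 52/65 = 0.8.

Q_m/Q_c = 0.8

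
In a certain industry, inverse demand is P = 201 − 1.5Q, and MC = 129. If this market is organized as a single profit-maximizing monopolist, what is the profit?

A monopolist chooses Q where MR = MC. MR = 201 − 3Q; setting this equal to 129 gives Q = 24 and P = 165.
Profit = (165 − 129)·24 = 864.

Profit = 864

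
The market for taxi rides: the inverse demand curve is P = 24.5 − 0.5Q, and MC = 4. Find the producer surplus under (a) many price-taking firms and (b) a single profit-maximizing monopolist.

Under competition P = MC = 4, so Q = (24.5 − 4)/0.5 = 41.
PS = (4 − 4)·41 = 0.
The monopolist equates marginal revenue to marginal cost: 24.5 − Q = 4, so Q = 20.5. From demand, P = 14.25.
PS = (14.25 − 4)·20.5 = 210.125.

Competition: PS = 0; Monopoly: PS = 210.125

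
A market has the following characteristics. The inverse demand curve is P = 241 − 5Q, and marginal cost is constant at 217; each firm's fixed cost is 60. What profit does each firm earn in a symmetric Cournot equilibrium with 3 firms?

π_i = −52.8

Cournot with 3 identical firms: the symmetric best-response condition is 241 − 20q = 217. Each firm produces q = 1.2, total output Q = 3.6, price P = 223.
Each firm's profit = (223 − 217)·1.2 − 60 = −52.8.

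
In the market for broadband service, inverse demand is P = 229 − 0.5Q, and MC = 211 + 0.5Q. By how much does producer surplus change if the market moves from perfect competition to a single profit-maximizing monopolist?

PS rises by 27

Under competition P = MC: 229 − 0.5Q = 211 + 0.5Q ⇒ Q = 18, P = 220.
PS = P·Q − VC(Q) = 220·18 − (211·18 + ½·0.5·18²) = 81.
Monopoly sets MR = MC: 229 − Q = 211 + 0.5Q ⇒ Q = 12, P = 229 − 0.5·12 = 223.
PS = P·Q − VC(Q) = 223·12 − (211·12 + ½·0.5·12²) = 108.
Change in producer surplus: 108 − 81 = 27.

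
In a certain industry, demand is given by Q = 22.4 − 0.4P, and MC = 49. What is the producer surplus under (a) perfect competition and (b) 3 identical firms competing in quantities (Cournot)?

Competition: PS = 0; Cournot: PS = 3.675

Inverting demand: P = 56 − 2.5Q.
Perfect competition: P = MC = 49, so 56 − 2.5Q = 49 and Q = 2.8.
PS = (49 − 49)·2.8 = 0.
Cournot with 3 identical firms: the symmetric best-response condition is 56 − 10q = 49. Each firm produces q = 0.7, total output Q = 2.1, price P = 50.75.
PS = (50.75 − 49)·2.1 = 3.675.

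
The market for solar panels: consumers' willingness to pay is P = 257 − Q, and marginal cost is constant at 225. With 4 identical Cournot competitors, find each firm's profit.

π_i = 40.96

Cournot with 4 identical firms: the symmetric best-response condition is 257 − 5q = 225. Each firm produces q = 6.4, total output Q = 25.6, price P = 231.4.
Each firm's profit = (231.4 − 225)·6.4 = 40.96.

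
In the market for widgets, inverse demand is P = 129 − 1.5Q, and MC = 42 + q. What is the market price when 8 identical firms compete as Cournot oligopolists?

Cournot with 8 identical firms: the symmetric best-response condition is 129 − 13.5q = 42 + q. Each firm produces q = 6, total output Q = 48, price P = 57.

P = 57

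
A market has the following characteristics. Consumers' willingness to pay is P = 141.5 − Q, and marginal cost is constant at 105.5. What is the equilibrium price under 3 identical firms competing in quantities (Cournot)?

In a 3-firm Cournot equilibrium, symmetry and the first-order condition give q = (141.5 − 105.5)/(4) = 9. So Q = 27 and P = 114.5.

P = 114.5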